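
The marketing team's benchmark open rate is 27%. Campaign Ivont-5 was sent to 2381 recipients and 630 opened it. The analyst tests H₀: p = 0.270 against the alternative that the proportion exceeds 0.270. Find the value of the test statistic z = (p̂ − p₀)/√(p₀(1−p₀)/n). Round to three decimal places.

p̂ = 630/2381 = 0.264595.
Standard error under H₀: √(0.27×0.73/2381) = 0.009098.
z = (0.264595 − 0.27)/0.009098 = -0.005405/0.009098 = -0.594.
p-value = P(Z > -0.594) ≈ 0.7238.

z = -0.594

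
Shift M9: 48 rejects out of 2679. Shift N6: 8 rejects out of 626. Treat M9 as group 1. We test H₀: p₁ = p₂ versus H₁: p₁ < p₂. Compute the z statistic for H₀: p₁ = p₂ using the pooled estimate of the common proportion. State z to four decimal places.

p̂₁ = 48/2679 ≈ 0.017917, p̂₂ = 8/626 ≈ 0.012780.
Pooled p̂ = (48+8)/(2679+626) = 56/3305 = 0.016944.
SE = √(0.0166569 × 0.00197072) = 0.005729.
z = (0.017917 − 0.012780)/0.005729 = 0.005137/0.005729 = 0.8967.

z = 0.8967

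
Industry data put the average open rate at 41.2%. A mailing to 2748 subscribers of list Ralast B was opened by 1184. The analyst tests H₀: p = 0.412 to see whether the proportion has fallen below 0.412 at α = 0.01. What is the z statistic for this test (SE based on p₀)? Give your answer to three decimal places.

p̂ = 1184/2748 = 0.43086.
SE = √(p₀(1−p₀)/n) = √(0.24226/2748) = 0.00939.
z = (0.43086 − 0.412)/0.00939 = 0.01886/0.00939 = 2.009.
p-value = P(Z < 2.009) ≈ 0.9777; since p > α = 0.01, fail to reject H₀.

z = 2.009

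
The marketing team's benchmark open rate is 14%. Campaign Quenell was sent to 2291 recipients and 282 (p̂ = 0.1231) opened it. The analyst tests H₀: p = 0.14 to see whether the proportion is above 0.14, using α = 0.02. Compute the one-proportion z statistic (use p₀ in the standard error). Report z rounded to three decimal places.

z = -2.333

p̂ = 282/2291 ≈ 0.123090.
Standard error under H₀: √(0.14×0.86/2291) = 0.007249.
z = (0.123090 − 0.14)/0.007249 = -0.016910/0.007249 = -2.333.
p-value = P(Z > -2.333) ≈ 0.9902; since p > α = 0.02, fail to reject H₀.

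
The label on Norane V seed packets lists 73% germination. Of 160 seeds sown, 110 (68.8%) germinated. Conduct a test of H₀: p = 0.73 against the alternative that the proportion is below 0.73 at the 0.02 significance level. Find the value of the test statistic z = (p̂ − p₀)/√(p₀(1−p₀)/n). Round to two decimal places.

z = -1.21

p̂ = 110/160 ≈ 0.6875.
Under H₀, SE = √(0.73·0.27/160) = √(0.00123187) = 0.0351.
z = (0.6875 − 0.73)/0.0351 = -0.0425/0.0351 = -1.21.
p-value = P(Z < -1.211) ≈ 0.1130; since p > α = 0.02, fail to reject H₀.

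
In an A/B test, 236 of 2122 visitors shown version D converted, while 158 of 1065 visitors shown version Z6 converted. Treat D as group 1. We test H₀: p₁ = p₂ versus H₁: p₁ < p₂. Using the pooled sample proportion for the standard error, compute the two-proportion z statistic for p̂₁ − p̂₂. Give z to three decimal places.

p̂₁ = 236/2122 = 0.11122, p̂₂ = 158/1065 = 0.14836.
Pooled p̂ = (236+158)/(2122+1065) = 394/3187 = 0.12363.
SE = √(p̂(1−p̂)(1/n₁+1/n₂)) = √(0.12363·0.87637·0.00141022) = √(0.000152788) = 0.01236.
z = (0.11122 − 0.14836)/0.01236 = -0.03714/0.01236 = -3.005.
p-value = P(Z < -3.005) ≈ 0.0013.

z = -3.005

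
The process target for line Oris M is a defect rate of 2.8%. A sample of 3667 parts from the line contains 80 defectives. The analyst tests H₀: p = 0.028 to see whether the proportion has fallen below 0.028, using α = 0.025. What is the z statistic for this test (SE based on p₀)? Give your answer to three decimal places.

z = -2.270

p̂ = 80/3667 ≈ 0.021816.
Under H₀, SE = √(0.028·0.972/3667) = √(7.42187e-06) = 0.002724.
z = (0.021816 − 0.028)/0.002724 = -0.006184/0.002724 = -2.270.
p-value = P(Z < -2.270) ≈ 0.0116, so at α = 0.025 we reject H₀.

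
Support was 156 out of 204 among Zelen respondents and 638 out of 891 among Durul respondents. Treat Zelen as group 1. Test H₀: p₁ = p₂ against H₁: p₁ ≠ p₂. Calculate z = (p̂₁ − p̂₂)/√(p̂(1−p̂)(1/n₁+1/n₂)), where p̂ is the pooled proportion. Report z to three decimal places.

z = 1.404

p̂₁ = 156/204 = 0.76471, p̂₂ = 638/891 = 0.71605.
Pooled p̂ = (156+638)/(204+891) = 794/1095 = 0.72511.
SE = √(0.199324 × 0.0060243) = 0.03465.
z = (0.76471 − 0.71605)/0.03465 = 0.04866/0.03465 = 1.404.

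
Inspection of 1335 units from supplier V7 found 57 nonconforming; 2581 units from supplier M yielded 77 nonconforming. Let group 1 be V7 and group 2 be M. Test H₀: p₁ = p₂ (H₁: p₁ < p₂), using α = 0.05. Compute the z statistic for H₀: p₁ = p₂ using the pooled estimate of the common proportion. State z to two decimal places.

z = 2.10

p̂₁ = 57/1335 ≈ 0.04270, p̂₂ = 77/2581 ≈ 0.02983.
Pooled p̂ = (57+77)/(1335+2581) = 134/3916 = 0.03422.
SE = √(p̂(1−p̂)(1/n₁+1/n₂)) = √(0.03422·0.96578·0.00113651) = √(3.7559e-05) = 0.00613.
z = (0.04270 − 0.02983)/0.00613 = 0.01287/0.00613 = 2.10.
p-value = P(Z < 2.099) ≈ 0.9821. With α = 0.05, fail to reject H₀.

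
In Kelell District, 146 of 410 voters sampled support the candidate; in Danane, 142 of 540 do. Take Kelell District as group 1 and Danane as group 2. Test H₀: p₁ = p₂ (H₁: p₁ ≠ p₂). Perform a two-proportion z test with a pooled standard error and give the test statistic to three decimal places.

z = 3.093

p̂₁ = 146/410 ≈ 0.35610, p̂₂ = 142/540 ≈ 0.26296.
Pooled p̂ = (146+142)/(410+540) = 288/950 = 0.30316.
SE = √(p̂(1−p̂)(1/n₁+1/n₂)) = √(0.30316·0.69684·0.00429088) = √(0.000906461) = 0.03011.
z = (0.35610 − 0.26296)/0.03011 = 0.09314/0.03011 = 3.093.
Two-sided p-value ≈ 2·Φ(−3.093) = 0.0020.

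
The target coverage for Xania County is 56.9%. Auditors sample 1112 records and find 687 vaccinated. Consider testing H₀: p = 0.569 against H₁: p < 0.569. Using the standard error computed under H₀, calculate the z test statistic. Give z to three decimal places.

p̂ = 687/1112 = 0.617806.
Under H₀, SE = √(0.569·0.431/1112) = √(0.000220539) = 0.014851.
z = (0.617806 − 0.569)/0.014851 = 0.048806/0.014851 = 3.286.
p-value = P(Z < 3.286) ≈ 0.9995.

z = 3.286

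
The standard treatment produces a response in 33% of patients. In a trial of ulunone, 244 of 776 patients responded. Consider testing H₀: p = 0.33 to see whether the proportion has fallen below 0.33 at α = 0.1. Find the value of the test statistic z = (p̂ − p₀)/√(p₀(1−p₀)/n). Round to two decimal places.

z = -0.92

p̂ = 244/776 = 0.3144.
Under H₀, SE = √(0.33·0.67/776) = √(0.000284923) = 0.0169.
z = (0.3144 − 0.33)/0.0169 = -0.0156/0.0169 = -0.92.
p-value = P(Z < -0.922) ≈ 0.1782; since p > α = 0.1, fail to reject H₀.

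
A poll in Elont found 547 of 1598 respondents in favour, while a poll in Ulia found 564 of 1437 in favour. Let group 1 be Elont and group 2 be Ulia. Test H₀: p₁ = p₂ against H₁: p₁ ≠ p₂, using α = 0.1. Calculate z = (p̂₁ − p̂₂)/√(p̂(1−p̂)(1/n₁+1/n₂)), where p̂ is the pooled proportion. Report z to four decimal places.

z = -2.8654

p̂₁ = 547/1598 = 0.342303, p̂₂ = 564/1437 = 0.392484.
Pooled p̂ = (547+564)/(1598+1437) = 1111/3035 = 0.366063.
SE = √(0.232061 × 0.00132168) = 0.017513.
z = (0.342303 − 0.392484)/0.017513 = -0.050181/0.017513 = -2.8654.
p-value = 2·P(Z > 2.865) ≈ 0.0042. With α = 0.1, reject H₀.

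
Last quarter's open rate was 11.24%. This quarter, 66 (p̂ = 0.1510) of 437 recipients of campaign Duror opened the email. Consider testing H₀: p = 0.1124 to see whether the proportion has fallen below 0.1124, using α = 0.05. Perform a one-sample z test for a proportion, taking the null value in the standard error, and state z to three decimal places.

z = 2.557

p̂ = 66/437 = 0.15103.
Under H₀, SE = √(0.1124·0.8876/437) = √(0.000228298) = 0.01511.
z = (0.15103 − 0.1124)/0.01511 = 0.03863/0.01511 = 2.557.
p-value = P(Z < 2.557) ≈ 0.9947, so at α = 0.05 we fail to reject H₀.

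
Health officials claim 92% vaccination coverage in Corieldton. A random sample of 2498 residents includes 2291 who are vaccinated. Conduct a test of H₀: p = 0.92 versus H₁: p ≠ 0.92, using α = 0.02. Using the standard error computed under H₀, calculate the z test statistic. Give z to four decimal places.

p̂ = 2291/2498 = 0.9171337.
SE = √(p₀(1−p₀)/n) = √(0.0736/2498) = 0.0054280.
z = (0.9171337 − 0.92)/0.0054280 = -0.0028663/0.0054280 = -0.5281.
p-value = 2·P(Z > 0.528) ≈ 0.5975. With α = 0.02, fail to reject H₀.

z = -0.5281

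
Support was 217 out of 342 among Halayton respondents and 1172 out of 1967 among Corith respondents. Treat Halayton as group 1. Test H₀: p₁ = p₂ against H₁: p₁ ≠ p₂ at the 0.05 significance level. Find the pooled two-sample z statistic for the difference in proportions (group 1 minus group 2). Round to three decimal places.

p̂₁ = 217/342 ≈ 0.63450, p̂₂ = 1172/1967 ≈ 0.59583.
Pooled p̂ = (217+1172)/(342+1967) = 1389/2309 = 0.60156.
SE = √(0.239686 × 0.00343237) = 0.02868.
z = (0.63450 − 0.59583)/0.02868 = 0.03867/0.02868 = 1.348.
p-value = 2·P(Z > 1.348) ≈ 0.1776, so at α = 0.05 we fail to reject H₀.

z = 1.348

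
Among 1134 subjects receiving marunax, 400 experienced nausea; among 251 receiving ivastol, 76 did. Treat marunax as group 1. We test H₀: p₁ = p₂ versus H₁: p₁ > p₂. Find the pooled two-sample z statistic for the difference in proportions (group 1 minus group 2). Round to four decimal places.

z = 1.5076

p̂₁ = 400/1134 = 0.3527337, p̂₂ = 76/251 = 0.3027888.
Pooled p̂ = (400+76)/(1134+251) = 476/1385 = 0.3436823.
SE = √(p̂(1−p̂)(1/n₁+1/n₂)) = √(0.3436823·0.6563177·0.0048659) = √(0.00109758) = 0.0331297.
z = (0.3527337 − 0.3027888)/0.0331297 = 0.0499449/0.0331297 = 1.5076.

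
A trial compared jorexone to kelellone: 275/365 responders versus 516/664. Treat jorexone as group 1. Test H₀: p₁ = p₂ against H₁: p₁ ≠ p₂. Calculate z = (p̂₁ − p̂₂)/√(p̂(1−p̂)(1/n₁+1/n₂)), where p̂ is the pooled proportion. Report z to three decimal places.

p̂₁ = 275/365 ≈ 0.75342, p̂₂ = 516/664 ≈ 0.77711.
Pooled p̂ = (275+516)/(365+664) = 791/1029 = 0.76871.
SE = √(0.177796 × 0.00424575) = 0.02748.
z = (0.75342 − 0.77711)/0.02748 = -0.02369/0.02748 = -0.862.
Two-sided p-value ≈ 2·Φ(−0.862) = 0.3887.

z = -0.862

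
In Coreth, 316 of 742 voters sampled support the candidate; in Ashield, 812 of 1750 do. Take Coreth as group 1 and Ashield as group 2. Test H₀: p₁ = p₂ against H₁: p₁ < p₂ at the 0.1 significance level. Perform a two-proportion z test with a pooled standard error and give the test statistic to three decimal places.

z = -1.748

p̂₁ = 316/742 = 0.42588, p̂₂ = 812/1750 = 0.46400.
Pooled p̂ = (316+812)/(742+1750) = 1128/2492 = 0.45265.
SE = √(p̂(1−p̂)(1/n₁+1/n₂)) = √(0.45265·0.54735·0.00191914) = √(0.000475481) = 0.02181.
z = (0.42588 − 0.46400)/0.02181 = -0.03812/0.02181 = -1.748.
p-value = P(Z < -1.748) ≈ 0.0402; since p < α = 0.1, reject H₀.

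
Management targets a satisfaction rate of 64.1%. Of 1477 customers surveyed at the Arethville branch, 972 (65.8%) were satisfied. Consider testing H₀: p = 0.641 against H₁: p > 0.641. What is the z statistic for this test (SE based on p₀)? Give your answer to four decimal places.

z = 1.3692

p̂ = 972/1477 = 0.6580907.
SE = √(p₀(1−p₀)/n) = √(0.23012/1477) = 0.0124821.
z = (0.6580907 − 0.641)/0.0124821 = 0.0170907/0.0124821 = 1.3692.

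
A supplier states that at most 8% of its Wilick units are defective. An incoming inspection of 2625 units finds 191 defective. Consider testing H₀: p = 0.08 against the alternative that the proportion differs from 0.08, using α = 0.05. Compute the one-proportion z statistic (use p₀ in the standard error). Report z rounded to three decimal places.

p̂ = 191/2625 ≈ 0.072762.
SE = √(p₀(1−p₀)/n) = √(0.0736/2625) = 0.005295.
z = (0.072762 − 0.08)/0.005295 = -0.007238/0.005295 = -1.367.
p-value = 2·P(Z > 1.367) ≈ 0.1716; since p > α = 0.05, fail to reject H₀.

z = -1.367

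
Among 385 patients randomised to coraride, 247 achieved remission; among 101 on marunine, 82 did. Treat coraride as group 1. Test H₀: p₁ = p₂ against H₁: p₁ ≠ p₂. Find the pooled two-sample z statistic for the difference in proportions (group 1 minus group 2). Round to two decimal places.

z = -3.26

p̂₁ = 247/385 ≈ 0.6416, p̂₂ = 82/101 ≈ 0.8119.
Pooled p̂ = (247+82)/(385+101) = 329/486 = 0.6770.
SE = √(p̂(1−p̂)(1/n₁+1/n₂)) = √(0.6770·0.3230·0.0124984) = √(0.00273324) = 0.0523.
z = (0.6416 − 0.8119)/0.0523 = -0.1703/0.0523 = -3.26.
p-value = 2·P(Z > 3.258) ≈ 0.0011.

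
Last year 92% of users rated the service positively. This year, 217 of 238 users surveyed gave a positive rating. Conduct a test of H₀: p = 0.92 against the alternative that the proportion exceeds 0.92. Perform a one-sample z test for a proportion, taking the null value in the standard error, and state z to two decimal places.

p̂ = 217/238 ≈ 0.9118.
SE = √(p₀(1−p₀)/n) = √(0.0736/238) = 0.0176.
z = (0.9118 − 0.92)/0.0176 = -0.0082/0.0176 = -0.47.
p-value = P(Z > -0.468) ≈ 0.6802.

z = -0.47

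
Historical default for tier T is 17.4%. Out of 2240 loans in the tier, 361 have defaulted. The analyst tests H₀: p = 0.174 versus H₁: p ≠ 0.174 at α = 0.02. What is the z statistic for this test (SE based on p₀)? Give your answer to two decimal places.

z = -1.60

p̂ = 361/2240 ≈ 0.1612.
SE = √(p₀(1−p₀)/n) = √(0.14372/2240) = 0.0080.
z = (0.1612 − 0.174)/0.0080 = -0.0128/0.0080 = -1.60.
Two-sided p-value ≈ 2·Φ(−1.603) = 0.1090. With α = 0.02, fail to reject H₀.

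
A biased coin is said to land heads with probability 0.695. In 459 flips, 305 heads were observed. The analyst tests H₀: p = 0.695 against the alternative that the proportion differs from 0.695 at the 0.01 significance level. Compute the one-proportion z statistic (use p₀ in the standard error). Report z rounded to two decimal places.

z = -1.42

p̂ = 305/459 = 0.6645.
Under H₀, SE = √(0.695·0.305/459) = √(0.000461819) = 0.0215.
z = (0.6645 − 0.695)/0.0215 = -0.0305/0.0215 = -1.42.
p-value = 2·P(Z > 1.420) ≈ 0.1557; since p > α = 0.01, fail to reject H₀.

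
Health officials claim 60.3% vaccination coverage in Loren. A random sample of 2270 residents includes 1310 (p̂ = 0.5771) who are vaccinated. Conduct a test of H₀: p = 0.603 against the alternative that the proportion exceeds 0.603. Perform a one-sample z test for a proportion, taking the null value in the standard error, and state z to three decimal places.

z = -2.523

p̂ = 1310/2270 ≈ 0.57709.
SE = √(p₀(1−p₀)/n) = √(0.23939/2270) = 0.01027.
z = (0.57709 − 0.603)/0.01027 = -0.02591/0.01027 = -2.523.
p-value = P(Z > -2.523) ≈ 0.9942.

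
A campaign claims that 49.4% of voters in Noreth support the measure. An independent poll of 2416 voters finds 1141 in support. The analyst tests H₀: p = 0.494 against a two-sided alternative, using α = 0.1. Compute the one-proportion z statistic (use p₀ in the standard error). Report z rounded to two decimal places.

p̂ = 1141/2416 ≈ 0.47227.
Standard error under H₀: √(0.494×0.506/2416) = 0.01017.
z = (0.47227 − 0.494)/0.01017 = -0.02173/0.01017 = -2.14.
p-value = 2·P(Z > 2.137) ≈ 0.0326, so at α = 0.1 we reject H₀.

z = -2.14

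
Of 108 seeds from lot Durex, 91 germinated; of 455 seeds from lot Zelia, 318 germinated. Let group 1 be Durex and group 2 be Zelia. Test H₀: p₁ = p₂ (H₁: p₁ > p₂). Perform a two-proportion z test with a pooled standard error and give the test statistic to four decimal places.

z = 3.0115

p̂₁ = 91/108 = 0.842593, p̂₂ = 318/455 = 0.698901.
Pooled p̂ = (91+318)/(108+455) = 409/563 = 0.726465.
SE = √(0.198713 × 0.0114571) = 0.047714.
z = (0.842593 − 0.698901)/0.047714 = 0.143692/0.047714 = 3.0115.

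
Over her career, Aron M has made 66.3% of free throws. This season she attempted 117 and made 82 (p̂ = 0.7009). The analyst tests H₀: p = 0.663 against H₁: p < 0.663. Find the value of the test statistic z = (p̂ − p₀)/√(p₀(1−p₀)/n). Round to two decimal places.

p̂ = 82/117 = 0.7009.
SE = √(p₀(1−p₀)/n) = √(0.22343/117) = 0.0437.
z = (0.7009 − 0.663)/0.0437 = 0.0379/0.0437 = 0.87.
p-value = P(Z < 0.866) ≈ 0.8068.

z = 0.87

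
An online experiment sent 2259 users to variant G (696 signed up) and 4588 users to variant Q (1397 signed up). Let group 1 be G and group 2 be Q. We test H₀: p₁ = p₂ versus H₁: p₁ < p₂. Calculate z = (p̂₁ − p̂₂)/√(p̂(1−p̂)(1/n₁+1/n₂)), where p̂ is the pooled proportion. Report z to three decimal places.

p̂₁ = 696/2259 ≈ 0.30810, p̂₂ = 1397/4588 ≈ 0.30449.
Pooled p̂ = (696+1397)/(2259+4588) = 2093/6847 = 0.30568.
SE = √(0.21224 × 0.000660634) = 0.01184.
z = (0.30810 − 0.30449)/0.01184 = 0.00361/0.01184 = 0.305.

z = 0.305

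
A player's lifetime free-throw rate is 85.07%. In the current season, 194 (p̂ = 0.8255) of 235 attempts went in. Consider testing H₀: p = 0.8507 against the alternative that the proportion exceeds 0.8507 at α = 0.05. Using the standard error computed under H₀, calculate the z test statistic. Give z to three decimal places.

p̂ = 194/235 ≈ 0.82553.
Standard error under H₀: √(0.8507×0.1493/235) = 0.02325.
z = (0.82553 − 0.8507)/0.02325 = -0.02517/0.02325 = -1.083.
p-value = P(Z > -1.083) ≈ 0.8605, so at α = 0.05 we fail to reject H₀.

z = -1.083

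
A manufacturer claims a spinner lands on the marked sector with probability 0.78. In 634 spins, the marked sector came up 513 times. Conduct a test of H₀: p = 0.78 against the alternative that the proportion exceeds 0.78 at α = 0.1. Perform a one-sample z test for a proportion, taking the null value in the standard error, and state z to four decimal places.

z = 1.7717

p̂ = 513/634 = 0.809148.
SE = √(p₀(1−p₀)/n) = √(0.1716/634) = 0.016452.
z = (0.809148 − 0.78)/0.016452 = 0.029148/0.016452 = 1.7717.
p-value = P(Z > 1.772) ≈ 0.0382; since p < α = 0.1, reject H₀.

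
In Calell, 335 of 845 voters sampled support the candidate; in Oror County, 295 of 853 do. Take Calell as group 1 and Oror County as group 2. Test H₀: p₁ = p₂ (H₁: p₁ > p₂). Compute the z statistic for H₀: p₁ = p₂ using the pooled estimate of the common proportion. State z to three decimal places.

p̂₁ = 335/845 = 0.396450, p̂₂ = 295/853 = 0.345838.
Pooled p̂ = (335+295)/(845+853) = 630/1698 = 0.371025.
SE = √(0.233365 × 0.00235576) = 0.023447.
z = (0.396450 − 0.345838)/0.023447 = 0.050612/0.023447 = 2.159.
p-value = P(Z > 2.159) ≈ 0.0154.

z = 2.159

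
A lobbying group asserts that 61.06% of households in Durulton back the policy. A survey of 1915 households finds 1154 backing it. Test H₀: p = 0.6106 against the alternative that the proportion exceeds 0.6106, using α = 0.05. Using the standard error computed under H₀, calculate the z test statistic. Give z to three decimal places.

p̂ = 1154/1915 = 0.60261.
SE = √(p₀(1−p₀)/n) = √(0.23777/1915) = 0.01114.
z = (0.60261 − 0.6106)/0.01114 = -0.00799/0.01114 = -0.717.
p-value = P(Z > -0.717) ≈ 0.7633, so at α = 0.05 we fail to reject H₀.

z = -0.717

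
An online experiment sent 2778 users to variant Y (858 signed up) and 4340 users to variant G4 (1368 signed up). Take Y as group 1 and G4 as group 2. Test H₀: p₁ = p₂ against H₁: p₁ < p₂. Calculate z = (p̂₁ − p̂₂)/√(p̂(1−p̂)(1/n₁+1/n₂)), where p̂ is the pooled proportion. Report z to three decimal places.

z = -0.564

p̂₁ = 858/2778 = 0.30886, p̂₂ = 1368/4340 = 0.31521.
Pooled p̂ = (858+1368)/(2778+4340) = 2226/7118 = 0.31273.
SE = √(0.214929 × 0.000590386) = 0.01126.
z = (0.30886 − 0.31521)/0.01126 = -0.00635/0.01126 = -0.564.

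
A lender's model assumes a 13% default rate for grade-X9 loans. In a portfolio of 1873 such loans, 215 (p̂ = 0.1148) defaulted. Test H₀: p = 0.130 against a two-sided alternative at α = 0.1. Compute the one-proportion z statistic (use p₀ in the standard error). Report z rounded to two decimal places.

z = -1.96

p̂ = 215/1873 ≈ 0.11479.
Standard error under H₀: √(0.13×0.87/1873) = 0.00777.
z = (0.11479 − 0.13)/0.00777 = -0.01521/0.00777 = -1.96.
p-value = 2·P(Z > 1.957) ≈ 0.0503; since p < α = 0.1, reject H₀.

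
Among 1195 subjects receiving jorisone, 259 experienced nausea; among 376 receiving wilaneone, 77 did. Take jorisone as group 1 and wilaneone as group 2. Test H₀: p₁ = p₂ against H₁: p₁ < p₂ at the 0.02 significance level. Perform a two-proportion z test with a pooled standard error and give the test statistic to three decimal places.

p̂₁ = 259/1195 = 0.21674, p̂₂ = 77/376 = 0.20479.
Pooled p̂ = (259+77)/(1195+376) = 336/1571 = 0.21388.
SE = √(p̂(1−p̂)(1/n₁+1/n₂)) = √(0.21388·0.78612·0.00349639) = √(0.000587861) = 0.02425.
z = (0.21674 − 0.20479)/0.02425 = 0.01195/0.02425 = 0.493.
p-value = P(Z < 0.493) ≈ 0.6889, so at α = 0.02 we fail to reject H₀.

z = 0.493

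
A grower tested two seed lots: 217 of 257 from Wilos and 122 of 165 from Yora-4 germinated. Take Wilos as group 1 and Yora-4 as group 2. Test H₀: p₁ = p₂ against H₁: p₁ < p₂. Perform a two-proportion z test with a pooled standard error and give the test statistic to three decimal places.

p̂₁ = 217/257 ≈ 0.84436, p̂₂ = 122/165 ≈ 0.73939.
Pooled p̂ = (217+122)/(257+165) = 339/422 = 0.80332.
SE = √(0.157998 × 0.00995166) = 0.03965.
z = (0.84436 − 0.73939)/0.03965 = 0.10497/0.03965 = 2.647.
p-value = P(Z < 2.647) ≈ 0.9959.

z = 2.647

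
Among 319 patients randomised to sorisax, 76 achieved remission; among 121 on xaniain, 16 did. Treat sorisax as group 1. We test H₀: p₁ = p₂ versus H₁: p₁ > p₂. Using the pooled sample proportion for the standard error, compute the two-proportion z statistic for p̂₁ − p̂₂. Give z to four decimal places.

p̂₁ = 76/319 = 0.238245, p̂₂ = 16/121 = 0.132231.
Pooled p̂ = (76+16)/(319+121) = 92/440 = 0.209091.
SE = √(0.165372 × 0.0113993) = 0.043418.
z = (0.238245 − 0.132231)/0.043418 = 0.106014/0.043418 = 2.4417.
p-value = P(Z > 2.442) ≈ 0.0073.

z = 2.4417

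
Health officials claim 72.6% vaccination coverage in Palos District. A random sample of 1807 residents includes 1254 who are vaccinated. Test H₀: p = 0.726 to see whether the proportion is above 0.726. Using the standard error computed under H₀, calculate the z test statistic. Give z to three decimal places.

z = -3.053

p̂ = 1254/1807 = 0.69397.
Standard error under H₀: √(0.726×0.274/1807) = 0.01049.
z = (0.69397 − 0.726)/0.01049 = -0.03203/0.01049 = -3.053.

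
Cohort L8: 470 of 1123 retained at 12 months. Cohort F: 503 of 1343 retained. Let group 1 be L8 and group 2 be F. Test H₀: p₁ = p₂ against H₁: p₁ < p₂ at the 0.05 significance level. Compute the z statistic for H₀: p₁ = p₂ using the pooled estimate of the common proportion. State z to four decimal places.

p̂₁ = 470/1123 ≈ 0.418522, p̂₂ = 503/1343 ≈ 0.374535.
Pooled p̂ = (470+503)/(1123+1343) = 973/2466 = 0.394566.
SE = √(0.238884 × 0.00163507) = 0.019763.
z = (0.418522 − 0.374535)/0.019763 = 0.043987/0.019763 = 2.2257.
p-value = P(Z < 2.226) ≈ 0.9870, so at α = 0.05 we fail to reject H₀.

z = 2.2257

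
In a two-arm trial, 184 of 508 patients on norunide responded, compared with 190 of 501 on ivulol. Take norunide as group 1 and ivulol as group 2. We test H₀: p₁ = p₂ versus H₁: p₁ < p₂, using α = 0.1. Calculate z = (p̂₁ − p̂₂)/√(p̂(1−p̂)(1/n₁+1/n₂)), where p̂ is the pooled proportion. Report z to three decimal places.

p̂₁ = 184/508 = 0.36220, p̂₂ = 190/501 = 0.37924.
Pooled p̂ = (184+190)/(508+501) = 374/1009 = 0.37066.
SE = √(0.233272 × 0.00396451) = 0.03041.
z = (0.36220 − 0.37924)/0.03041 = -0.01704/0.03041 = -0.560.
p-value = P(Z < -0.560) ≈ 0.2877, so at α = 0.1 we fail to reject H₀.

z = -0.560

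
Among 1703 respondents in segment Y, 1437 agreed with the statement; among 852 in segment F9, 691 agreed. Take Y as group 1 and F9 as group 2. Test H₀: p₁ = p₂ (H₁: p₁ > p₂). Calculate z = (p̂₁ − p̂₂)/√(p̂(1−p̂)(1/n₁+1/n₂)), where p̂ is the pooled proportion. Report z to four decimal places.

z = 2.0933

p̂₁ = 1437/1703 = 0.843805, p̂₂ = 691/852 = 0.811033.
Pooled p̂ = (1437+691)/(1703+852) = 2128/2555 = 0.832877.
SE = √(p̂(1−p̂)(1/n₁+1/n₂)) = √(0.832877·0.167123·0.00176091) = √(0.000245106) = 0.015656.
z = (0.843805 − 0.811033)/0.015656 = 0.032772/0.015656 = 2.0933.
p-value = P(Z > 2.093) ≈ 0.0182.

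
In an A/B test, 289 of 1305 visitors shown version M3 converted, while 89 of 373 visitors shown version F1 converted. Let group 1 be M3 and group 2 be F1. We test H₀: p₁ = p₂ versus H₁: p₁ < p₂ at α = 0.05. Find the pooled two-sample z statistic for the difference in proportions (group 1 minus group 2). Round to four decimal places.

p̂₁ = 289/1305 = 0.221456, p̂₂ = 89/373 = 0.238606.
Pooled p̂ = (289+89)/(1305+373) = 378/1678 = 0.225268.
SE = √(p̂(1−p̂)(1/n₁+1/n₂)) = √(0.225268·0.774732·0.00344725) = √(0.000601622) = 0.024528.
z = (0.221456 − 0.238606)/0.024528 = -0.017150/0.024528 = -0.6992.
p-value = P(Z < -0.699) ≈ 0.2422, so at α = 0.05 we fail to reject H₀.

z = -0.6992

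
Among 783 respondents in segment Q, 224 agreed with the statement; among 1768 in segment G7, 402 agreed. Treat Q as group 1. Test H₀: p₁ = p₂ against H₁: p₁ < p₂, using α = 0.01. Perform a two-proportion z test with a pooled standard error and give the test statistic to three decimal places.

p̂₁ = 224/783 = 0.28608, p̂₂ = 402/1768 = 0.22738.
Pooled p̂ = (224+402)/(783+1768) = 626/2551 = 0.24539.
SE = √(p̂(1−p̂)(1/n₁+1/n₂)) = √(0.24539·0.75461·0.00184275) = √(0.000341233) = 0.01847.
z = (0.28608 − 0.22738)/0.01847 = 0.05870/0.01847 = 3.178.
p-value = P(Z < 3.178) ≈ 0.9993; since p > α = 0.01, fail to reject H₀.

z = 3.178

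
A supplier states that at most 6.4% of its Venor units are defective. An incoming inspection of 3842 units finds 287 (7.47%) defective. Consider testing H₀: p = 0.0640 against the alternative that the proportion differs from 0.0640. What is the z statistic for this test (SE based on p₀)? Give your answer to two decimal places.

p̂ = 287/3842 = 0.07470.
Standard error under H₀: √(0.064×0.936/3842) = 0.00395.
z = (0.07470 − 0.064)/0.00395 = 0.01070/0.00395 = 2.71.
p-value = 2·P(Z > 2.710) ≈ 0.0067.

z = 2.71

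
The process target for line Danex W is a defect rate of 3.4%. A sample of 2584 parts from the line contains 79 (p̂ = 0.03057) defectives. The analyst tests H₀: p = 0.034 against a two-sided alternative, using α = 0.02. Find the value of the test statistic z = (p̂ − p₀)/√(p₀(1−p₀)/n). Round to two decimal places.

z = -0.96

p̂ = 79/2584 ≈ 0.03057.
Under H₀, SE = √(0.034·0.966/2584) = √(1.27105e-05) = 0.00357.
z = (0.03057 − 0.034)/0.00357 = -0.00343/0.00357 = -0.96.
Two-sided p-value ≈ 2·Φ(−0.961) = 0.3364. With α = 0.02, fail to reject H₀.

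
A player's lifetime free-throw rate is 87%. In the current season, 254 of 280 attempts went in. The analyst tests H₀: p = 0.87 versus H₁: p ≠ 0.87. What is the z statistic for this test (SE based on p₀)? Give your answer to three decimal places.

p̂ = 254/280 = 0.90714.
Under H₀, SE = √(0.87·0.13/280) = √(0.000403929) = 0.02010.
z = (0.90714 − 0.87)/0.02010 = 0.03714/0.02010 = 1.848.
p-value = 2·P(Z > 1.848) ≈ 0.0646.

z = 1.848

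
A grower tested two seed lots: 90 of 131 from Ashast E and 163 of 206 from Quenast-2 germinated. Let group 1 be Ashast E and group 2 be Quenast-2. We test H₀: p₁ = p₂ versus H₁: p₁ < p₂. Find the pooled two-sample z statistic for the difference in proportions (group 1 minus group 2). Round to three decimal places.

p̂₁ = 90/131 = 0.68702, p̂₂ = 163/206 = 0.79126.
Pooled p̂ = (90+163)/(131+206) = 253/337 = 0.75074.
SE = √(p̂(1−p̂)(1/n₁+1/n₂)) = √(0.75074·0.24926·0.012488) = √(0.00233685) = 0.04834.
z = (0.68702 − 0.79126)/0.04834 = -0.10424/0.04834 = -2.156.
p-value = P(Z < -2.156) ≈ 0.0155.

z = -2.156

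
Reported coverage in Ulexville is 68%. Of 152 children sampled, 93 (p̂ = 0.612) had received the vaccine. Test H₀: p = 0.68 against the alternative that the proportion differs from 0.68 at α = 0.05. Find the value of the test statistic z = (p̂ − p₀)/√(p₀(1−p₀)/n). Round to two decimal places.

z = -1.80

p̂ = 93/152 = 0.6118.
Under H₀, SE = √(0.68·0.32/152) = √(0.00143158) = 0.0378.
z = (0.6118 − 0.68)/0.0378 = -0.0682/0.0378 = -1.80.
Two-sided p-value ≈ 2·Φ(−1.801) = 0.0716, so at α = 0.05 we fail to reject H₀.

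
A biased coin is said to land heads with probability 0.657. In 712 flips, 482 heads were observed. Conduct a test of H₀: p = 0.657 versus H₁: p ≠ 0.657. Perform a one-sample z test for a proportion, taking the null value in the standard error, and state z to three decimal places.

z = 1.122

p̂ = 482/712 = 0.676966.
SE = √(p₀(1−p₀)/n) = √(0.22535/712) = 0.017791.
z = (0.676966 − 0.657)/0.017791 = 0.019966/0.017791 = 1.122.
p-value = 2·P(Z > 1.122) ≈ 0.2617.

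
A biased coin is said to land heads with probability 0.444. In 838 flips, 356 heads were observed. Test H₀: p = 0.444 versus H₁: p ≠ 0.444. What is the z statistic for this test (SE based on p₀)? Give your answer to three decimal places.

p̂ = 356/838 ≈ 0.424821.
Standard error under H₀: √(0.444×0.556/838) = 0.017164.
z = (0.424821 − 0.444)/0.017164 = -0.019179/0.017164 = -1.117.

z = -1.117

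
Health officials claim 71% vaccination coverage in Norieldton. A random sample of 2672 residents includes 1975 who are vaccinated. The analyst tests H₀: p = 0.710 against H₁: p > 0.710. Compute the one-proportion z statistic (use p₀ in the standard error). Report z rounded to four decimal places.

p̂ = 1975/2672 = 0.7391467.
Standard error under H₀: √(0.71×0.29/2672) = 0.0087783.
z = (0.7391467 − 0.71)/0.0087783 = 0.0291467/0.0087783 = 3.3203.

z = 3.3203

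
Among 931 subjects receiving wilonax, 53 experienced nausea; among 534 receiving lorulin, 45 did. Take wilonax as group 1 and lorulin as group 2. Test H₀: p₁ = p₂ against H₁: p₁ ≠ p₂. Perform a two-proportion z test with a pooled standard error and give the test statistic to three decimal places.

p̂₁ = 53/931 ≈ 0.05693, p̂₂ = 45/534 ≈ 0.08427.
Pooled p̂ = (53+45)/(931+534) = 98/1465 = 0.06689.
SE = √(0.0624194 × 0.00294677) = 0.01356.
z = (0.05693 − 0.08427)/0.01356 = -0.02734/0.01356 = -2.016.
Two-sided p-value ≈ 2·Φ(−2.016) = 0.0438.

z = -2.016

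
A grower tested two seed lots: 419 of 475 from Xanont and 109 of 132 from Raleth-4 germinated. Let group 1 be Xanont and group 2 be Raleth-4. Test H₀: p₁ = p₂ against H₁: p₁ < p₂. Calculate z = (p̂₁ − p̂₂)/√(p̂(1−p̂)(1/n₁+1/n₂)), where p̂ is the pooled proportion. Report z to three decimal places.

p̂₁ = 419/475 = 0.88211, p̂₂ = 109/132 = 0.82576.
Pooled p̂ = (419+109)/(475+132) = 528/607 = 0.86985.
SE = √(p̂(1−p̂)(1/n₁+1/n₂)) = √(0.86985·0.13015·0.00968102) = √(0.00109599) = 0.03311.
z = (0.88211 − 0.82576)/0.03311 = 0.05635/0.03311 = 1.702.

z = 1.702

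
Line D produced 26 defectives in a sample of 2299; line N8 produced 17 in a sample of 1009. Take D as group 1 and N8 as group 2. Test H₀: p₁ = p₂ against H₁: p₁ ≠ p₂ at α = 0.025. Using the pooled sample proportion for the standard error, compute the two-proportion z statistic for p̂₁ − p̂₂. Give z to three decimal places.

p̂₁ = 26/2299 ≈ 0.011309, p̂₂ = 17/1009 ≈ 0.016848.
Pooled p̂ = (26+17)/(2299+1009) = 43/3308 = 0.012999.
SE = √(0.0128298 × 0.00142605) = 0.004277.
z = (0.011309 − 0.016848)/0.004277 = -0.005539/0.004277 = -1.295.
p-value = 2·P(Z > 1.295) ≈ 0.1953. With α = 0.025, fail to reject H₀.

z = -1.295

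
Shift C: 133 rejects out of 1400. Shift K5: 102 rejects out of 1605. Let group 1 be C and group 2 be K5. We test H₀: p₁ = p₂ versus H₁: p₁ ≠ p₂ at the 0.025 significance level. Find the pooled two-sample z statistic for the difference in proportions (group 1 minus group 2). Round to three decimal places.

p̂₁ = 133/1400 ≈ 0.09500, p̂₂ = 102/1605 ≈ 0.06355.
Pooled p̂ = (133+102)/(1400+1605) = 235/3005 = 0.07820.
SE = √(p̂(1−p̂)(1/n₁+1/n₂)) = √(0.07820·0.92180·0.00133734) = √(9.64051e-05) = 0.00982.
z = (0.09500 − 0.06355)/0.00982 = 0.03145/0.00982 = 3.203.
p-value = 2·P(Z > 3.203) ≈ 0.0014, so at α = 0.025 we reject H₀.

z = 3.203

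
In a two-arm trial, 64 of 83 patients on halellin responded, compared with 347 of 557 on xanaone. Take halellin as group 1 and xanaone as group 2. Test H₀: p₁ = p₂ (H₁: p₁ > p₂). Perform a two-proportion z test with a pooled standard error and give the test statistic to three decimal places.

p̂₁ = 64/83 ≈ 0.77108, p̂₂ = 347/557 ≈ 0.62298.
Pooled p̂ = (64+347)/(83+557) = 411/640 = 0.64219.
SE = √(0.229783 × 0.0138435) = 0.05640.
z = (0.77108 − 0.62298)/0.05640 = 0.14810/0.05640 = 2.626.
p-value = P(Z > 2.626) ≈ 0.0043.

z = 2.626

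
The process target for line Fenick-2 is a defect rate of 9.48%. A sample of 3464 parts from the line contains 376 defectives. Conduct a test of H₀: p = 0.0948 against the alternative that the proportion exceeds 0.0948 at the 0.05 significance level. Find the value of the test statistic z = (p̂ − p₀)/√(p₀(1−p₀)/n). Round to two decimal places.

p̂ = 376/3464 = 0.10855.
SE = √(p₀(1−p₀)/n) = √(0.085813/3464) = 0.00498.
z = (0.10855 − 0.0948)/0.00498 = 0.01375/0.00498 = 2.76.
p-value = P(Z > 2.762) ≈ 0.0029; since p < α = 0.05, reject H₀.

z = 2.76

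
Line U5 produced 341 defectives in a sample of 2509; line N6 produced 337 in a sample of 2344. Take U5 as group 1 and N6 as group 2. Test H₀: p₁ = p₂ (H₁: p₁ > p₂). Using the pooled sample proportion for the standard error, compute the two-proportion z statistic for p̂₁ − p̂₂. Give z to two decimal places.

p̂₁ = 341/2509 = 0.1359, p̂₂ = 337/2344 = 0.1438.
Pooled p̂ = (341+337)/(2509+2344) = 678/4853 = 0.1397.
SE = √(p̂(1−p̂)(1/n₁+1/n₂)) = √(0.1397·0.8603·0.000825186) = √(9.91785e-05) = 0.0100.
z = (0.1359 − 0.1438)/0.0100 = -0.0079/0.0100 = -0.79.
p-value = P(Z > -0.789) ≈ 0.7850.

z = -0.79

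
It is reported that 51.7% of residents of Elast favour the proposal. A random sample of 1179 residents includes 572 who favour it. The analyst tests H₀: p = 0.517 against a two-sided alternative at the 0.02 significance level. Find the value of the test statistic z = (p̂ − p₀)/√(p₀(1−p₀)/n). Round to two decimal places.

z = -2.19

p̂ = 572/1179 ≈ 0.48516.
Under H₀, SE = √(0.517·0.483/1179) = √(0.000211799) = 0.01455.
z = (0.48516 − 0.517)/0.01455 = -0.03184/0.01455 = -2.19.
Two-sided p-value ≈ 2·Φ(−2.188) = 0.0287. With α = 0.02, fail to reject H₀.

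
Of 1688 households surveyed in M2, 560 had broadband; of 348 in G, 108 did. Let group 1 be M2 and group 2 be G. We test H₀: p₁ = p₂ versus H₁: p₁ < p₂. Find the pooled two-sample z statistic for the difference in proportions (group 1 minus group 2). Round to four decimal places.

z = 0.7745

p̂₁ = 560/1688 ≈ 0.331754, p̂₂ = 108/348 ≈ 0.310345.
Pooled p̂ = (560+108)/(1688+348) = 668/2036 = 0.328094.
SE = √(p̂(1−p̂)(1/n₁+1/n₂)) = √(0.328094·0.671906·0.00346598) = √(0.00076407) = 0.027642.
z = (0.331754 − 0.310345)/0.027642 = 0.021409/0.027642 = 0.7745.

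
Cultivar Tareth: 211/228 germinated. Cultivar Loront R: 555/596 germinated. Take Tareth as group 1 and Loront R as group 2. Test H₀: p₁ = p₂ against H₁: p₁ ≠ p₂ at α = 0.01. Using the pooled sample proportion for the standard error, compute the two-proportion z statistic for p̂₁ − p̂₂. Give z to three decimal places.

z = -0.290

p̂₁ = 211/228 ≈ 0.92544, p̂₂ = 555/596 ≈ 0.93121.
Pooled p̂ = (211+555)/(228+596) = 766/824 = 0.92961.
SE = √(p̂(1−p̂)(1/n₁+1/n₂)) = √(0.92961·0.07039·0.00606382) = √(0.000396779) = 0.01992.
z = (0.92544 − 0.93121)/0.01992 = -0.00577/0.01992 = -0.290.
p-value = 2·P(Z > 0.290) ≈ 0.7721; since p > α = 0.01, fail to reject H₀.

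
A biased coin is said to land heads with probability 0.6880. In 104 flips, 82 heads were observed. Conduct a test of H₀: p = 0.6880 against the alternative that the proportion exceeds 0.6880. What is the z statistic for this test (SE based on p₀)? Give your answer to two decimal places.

z = 2.21

p̂ = 82/104 ≈ 0.7885.
SE = √(p₀(1−p₀)/n) = √(0.21466/104) = 0.0454.
z = (0.7885 − 0.688)/0.0454 = 0.1005/0.0454 = 2.21.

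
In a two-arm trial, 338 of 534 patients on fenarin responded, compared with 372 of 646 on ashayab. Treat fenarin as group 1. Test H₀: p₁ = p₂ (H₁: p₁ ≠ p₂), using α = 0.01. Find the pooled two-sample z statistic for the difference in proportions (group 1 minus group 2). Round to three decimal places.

p̂₁ = 338/534 ≈ 0.63296, p̂₂ = 372/646 ≈ 0.57585.
Pooled p̂ = (338+372)/(534+646) = 710/1180 = 0.60169.
SE = √(p̂(1−p̂)(1/n₁+1/n₂)) = √(0.60169·0.39831·0.00342065) = √(0.000819786) = 0.02863.
z = (0.63296 − 0.57585)/0.02863 = 0.05711/0.02863 = 1.995.
p-value = 2·P(Z > 1.995) ≈ 0.0461, so at α = 0.01 we fail to reject H₀.

z = 1.995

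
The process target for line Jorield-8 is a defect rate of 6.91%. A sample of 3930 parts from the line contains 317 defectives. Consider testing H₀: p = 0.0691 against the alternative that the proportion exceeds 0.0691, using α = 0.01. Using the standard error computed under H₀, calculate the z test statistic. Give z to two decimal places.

z = 2.86

p̂ = 317/3930 ≈ 0.080662.
Standard error under H₀: √(0.0691×0.9309/3930) = 0.004046.
z = (0.080662 − 0.0691)/0.004046 = 0.011562/0.004046 = 2.86.
p-value = P(Z > 2.858) ≈ 0.0021, so at α = 0.01 we reject H₀.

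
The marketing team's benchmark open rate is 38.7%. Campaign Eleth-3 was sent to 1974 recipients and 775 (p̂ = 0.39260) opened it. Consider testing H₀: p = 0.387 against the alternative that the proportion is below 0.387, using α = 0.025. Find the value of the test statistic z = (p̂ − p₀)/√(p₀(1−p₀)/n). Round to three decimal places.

p̂ = 775/1974 ≈ 0.39260.
Under H₀, SE = √(0.387·0.613/1974) = √(0.000120178) = 0.01096.
z = (0.39260 − 0.387)/0.01096 = 0.00560/0.01096 = 0.511.
p-value = P(Z < 0.511) ≈ 0.6954, so at α = 0.025 we fail to reject H₀.

z = 0.511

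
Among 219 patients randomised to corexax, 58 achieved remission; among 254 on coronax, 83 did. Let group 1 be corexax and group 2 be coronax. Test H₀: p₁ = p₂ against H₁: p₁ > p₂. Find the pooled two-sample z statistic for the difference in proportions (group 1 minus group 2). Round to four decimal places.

p̂₁ = 58/219 = 0.264840, p̂₂ = 83/254 = 0.326772.
Pooled p̂ = (58+83)/(219+254) = 141/473 = 0.298097.
SE = √(p̂(1−p̂)(1/n₁+1/n₂)) = √(0.298097·0.701903·0.00850322) = √(0.00177917) = 0.042180.
z = (0.264840 − 0.326772)/0.042180 = -0.061932/0.042180 = -1.4683.
p-value = P(Z > -1.468) ≈ 0.9290.

z = -1.4683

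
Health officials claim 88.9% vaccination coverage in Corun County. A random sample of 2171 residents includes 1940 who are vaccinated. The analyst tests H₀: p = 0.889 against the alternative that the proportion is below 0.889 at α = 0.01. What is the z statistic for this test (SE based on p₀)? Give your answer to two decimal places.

z = 0.68

p̂ = 1940/2171 ≈ 0.89360.
Standard error under H₀: √(0.889×0.111/2171) = 0.00674.
z = (0.89360 − 0.889)/0.00674 = 0.00460/0.00674 = 0.68.
p-value = P(Z < 0.682) ≈ 0.7524; since p > α = 0.01, fail to reject H₀.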